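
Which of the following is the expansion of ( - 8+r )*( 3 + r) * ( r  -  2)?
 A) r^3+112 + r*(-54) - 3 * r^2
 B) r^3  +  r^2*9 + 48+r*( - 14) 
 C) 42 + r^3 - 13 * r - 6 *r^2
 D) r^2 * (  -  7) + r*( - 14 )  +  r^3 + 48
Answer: D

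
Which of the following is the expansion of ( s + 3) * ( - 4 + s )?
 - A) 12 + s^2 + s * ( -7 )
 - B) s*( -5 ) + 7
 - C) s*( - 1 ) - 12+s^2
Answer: C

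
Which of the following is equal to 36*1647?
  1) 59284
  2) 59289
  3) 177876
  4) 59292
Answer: 4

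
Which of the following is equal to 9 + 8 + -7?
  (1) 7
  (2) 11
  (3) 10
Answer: 3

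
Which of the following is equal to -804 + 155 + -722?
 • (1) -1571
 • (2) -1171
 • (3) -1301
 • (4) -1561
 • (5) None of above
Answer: 5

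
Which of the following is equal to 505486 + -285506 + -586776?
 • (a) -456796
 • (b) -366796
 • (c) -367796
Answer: b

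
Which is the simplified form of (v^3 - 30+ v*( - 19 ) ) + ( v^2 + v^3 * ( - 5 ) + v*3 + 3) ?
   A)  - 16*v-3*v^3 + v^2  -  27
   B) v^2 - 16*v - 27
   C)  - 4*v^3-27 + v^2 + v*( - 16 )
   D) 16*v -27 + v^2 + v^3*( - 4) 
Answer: C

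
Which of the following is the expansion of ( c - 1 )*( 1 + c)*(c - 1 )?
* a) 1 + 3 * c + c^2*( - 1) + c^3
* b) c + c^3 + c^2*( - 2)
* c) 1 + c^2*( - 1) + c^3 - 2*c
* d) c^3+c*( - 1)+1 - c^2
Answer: d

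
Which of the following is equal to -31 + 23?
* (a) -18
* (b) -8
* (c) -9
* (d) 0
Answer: b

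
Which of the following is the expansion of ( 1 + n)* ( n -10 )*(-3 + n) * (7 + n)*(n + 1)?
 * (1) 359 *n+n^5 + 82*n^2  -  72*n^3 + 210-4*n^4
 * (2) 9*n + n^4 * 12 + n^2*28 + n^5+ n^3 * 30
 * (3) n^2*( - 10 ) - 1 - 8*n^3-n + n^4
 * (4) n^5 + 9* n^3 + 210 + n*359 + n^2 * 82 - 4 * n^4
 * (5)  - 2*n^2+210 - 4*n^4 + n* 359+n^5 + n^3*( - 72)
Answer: 1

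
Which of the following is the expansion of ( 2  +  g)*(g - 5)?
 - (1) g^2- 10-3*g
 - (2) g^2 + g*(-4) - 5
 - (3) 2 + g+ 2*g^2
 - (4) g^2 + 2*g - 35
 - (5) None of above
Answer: 1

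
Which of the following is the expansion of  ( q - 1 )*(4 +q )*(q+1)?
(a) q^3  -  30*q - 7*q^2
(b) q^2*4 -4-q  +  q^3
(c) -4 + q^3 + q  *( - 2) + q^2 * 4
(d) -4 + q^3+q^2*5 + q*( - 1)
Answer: b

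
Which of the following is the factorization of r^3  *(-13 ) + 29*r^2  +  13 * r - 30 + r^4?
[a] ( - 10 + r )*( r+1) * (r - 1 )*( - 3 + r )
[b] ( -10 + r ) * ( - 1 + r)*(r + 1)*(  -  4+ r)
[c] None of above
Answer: a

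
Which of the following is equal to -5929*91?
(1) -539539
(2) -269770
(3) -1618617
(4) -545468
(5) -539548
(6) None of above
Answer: 1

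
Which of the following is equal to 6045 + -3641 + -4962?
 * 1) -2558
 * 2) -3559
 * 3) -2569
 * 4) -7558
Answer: 1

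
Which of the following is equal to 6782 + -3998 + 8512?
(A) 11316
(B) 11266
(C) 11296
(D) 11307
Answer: C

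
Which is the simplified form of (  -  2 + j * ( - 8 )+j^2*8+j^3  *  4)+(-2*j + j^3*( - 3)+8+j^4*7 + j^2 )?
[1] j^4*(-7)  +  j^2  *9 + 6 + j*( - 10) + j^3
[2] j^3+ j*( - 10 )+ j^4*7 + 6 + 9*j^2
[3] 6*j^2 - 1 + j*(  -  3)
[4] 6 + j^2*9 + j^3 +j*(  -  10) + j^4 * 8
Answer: 2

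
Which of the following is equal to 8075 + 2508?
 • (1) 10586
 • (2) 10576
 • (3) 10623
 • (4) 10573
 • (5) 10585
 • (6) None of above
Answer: 6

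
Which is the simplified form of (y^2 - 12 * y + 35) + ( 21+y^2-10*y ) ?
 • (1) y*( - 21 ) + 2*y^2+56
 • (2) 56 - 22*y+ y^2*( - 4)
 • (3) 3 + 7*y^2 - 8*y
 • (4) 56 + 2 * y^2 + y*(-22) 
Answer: 4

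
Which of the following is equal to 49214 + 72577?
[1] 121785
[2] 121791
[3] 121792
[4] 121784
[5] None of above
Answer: 2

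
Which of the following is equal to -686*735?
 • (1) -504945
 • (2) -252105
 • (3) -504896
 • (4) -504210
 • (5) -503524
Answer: 4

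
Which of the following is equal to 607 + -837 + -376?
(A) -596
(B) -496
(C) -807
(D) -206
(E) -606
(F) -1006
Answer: E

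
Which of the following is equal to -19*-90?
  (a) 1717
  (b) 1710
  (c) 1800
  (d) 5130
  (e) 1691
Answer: b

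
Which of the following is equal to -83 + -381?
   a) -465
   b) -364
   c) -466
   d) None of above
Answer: d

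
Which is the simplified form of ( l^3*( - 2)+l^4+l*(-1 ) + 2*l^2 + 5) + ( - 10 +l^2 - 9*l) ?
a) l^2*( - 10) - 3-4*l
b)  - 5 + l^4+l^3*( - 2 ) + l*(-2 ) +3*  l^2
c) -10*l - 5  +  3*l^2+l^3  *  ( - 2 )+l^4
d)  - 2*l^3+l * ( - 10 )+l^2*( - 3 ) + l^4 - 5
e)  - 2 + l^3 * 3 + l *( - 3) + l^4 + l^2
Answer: c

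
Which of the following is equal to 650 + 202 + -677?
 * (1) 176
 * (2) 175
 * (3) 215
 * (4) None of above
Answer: 2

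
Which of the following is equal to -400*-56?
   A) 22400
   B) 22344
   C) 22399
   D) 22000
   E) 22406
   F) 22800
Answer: A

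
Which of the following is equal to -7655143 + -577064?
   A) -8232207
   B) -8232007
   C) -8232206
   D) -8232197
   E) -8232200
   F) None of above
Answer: A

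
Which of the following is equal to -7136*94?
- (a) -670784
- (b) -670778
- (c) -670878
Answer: a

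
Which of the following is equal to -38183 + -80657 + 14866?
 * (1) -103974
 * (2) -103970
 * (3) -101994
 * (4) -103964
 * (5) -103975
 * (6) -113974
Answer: 1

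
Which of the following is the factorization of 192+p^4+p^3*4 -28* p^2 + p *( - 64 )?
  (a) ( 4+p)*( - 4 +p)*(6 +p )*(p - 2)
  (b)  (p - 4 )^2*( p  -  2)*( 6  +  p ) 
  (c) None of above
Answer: a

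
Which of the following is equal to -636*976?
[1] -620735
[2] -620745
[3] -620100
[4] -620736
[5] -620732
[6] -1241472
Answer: 4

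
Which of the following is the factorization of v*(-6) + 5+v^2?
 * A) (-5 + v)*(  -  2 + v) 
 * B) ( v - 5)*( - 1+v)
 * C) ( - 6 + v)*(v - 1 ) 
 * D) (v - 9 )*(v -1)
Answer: B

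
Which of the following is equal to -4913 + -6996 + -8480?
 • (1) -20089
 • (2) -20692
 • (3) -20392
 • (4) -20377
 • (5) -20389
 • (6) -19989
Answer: 5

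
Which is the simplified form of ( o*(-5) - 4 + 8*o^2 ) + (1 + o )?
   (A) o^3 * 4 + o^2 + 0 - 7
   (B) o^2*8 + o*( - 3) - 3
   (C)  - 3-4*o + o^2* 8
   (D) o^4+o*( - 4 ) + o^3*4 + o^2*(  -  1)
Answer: C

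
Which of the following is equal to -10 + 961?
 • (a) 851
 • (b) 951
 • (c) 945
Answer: b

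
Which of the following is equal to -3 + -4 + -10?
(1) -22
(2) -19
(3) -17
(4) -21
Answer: 3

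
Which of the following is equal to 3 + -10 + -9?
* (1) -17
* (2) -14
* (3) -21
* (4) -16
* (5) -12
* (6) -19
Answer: 4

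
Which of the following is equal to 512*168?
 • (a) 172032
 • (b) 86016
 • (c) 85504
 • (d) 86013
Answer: b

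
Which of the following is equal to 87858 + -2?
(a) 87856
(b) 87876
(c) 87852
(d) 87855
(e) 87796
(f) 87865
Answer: a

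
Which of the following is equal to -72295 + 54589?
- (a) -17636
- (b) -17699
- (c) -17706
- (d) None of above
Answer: c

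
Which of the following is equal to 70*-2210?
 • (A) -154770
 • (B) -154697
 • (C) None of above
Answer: C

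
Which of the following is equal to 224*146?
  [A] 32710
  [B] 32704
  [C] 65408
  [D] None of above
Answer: B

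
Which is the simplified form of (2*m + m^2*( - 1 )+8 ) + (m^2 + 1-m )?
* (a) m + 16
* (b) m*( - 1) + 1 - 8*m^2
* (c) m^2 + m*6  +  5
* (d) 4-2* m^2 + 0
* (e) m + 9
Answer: e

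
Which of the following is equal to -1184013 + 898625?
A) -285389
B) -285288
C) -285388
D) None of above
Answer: C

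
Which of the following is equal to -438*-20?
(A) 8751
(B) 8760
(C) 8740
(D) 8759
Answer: B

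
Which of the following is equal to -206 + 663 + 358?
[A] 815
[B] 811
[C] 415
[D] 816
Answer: A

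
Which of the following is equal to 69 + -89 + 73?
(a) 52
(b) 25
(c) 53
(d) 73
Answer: c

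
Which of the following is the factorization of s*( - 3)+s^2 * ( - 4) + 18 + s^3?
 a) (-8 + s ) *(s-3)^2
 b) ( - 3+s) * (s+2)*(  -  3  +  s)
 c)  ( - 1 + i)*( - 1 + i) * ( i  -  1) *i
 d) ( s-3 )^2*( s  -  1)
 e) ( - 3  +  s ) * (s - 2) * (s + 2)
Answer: b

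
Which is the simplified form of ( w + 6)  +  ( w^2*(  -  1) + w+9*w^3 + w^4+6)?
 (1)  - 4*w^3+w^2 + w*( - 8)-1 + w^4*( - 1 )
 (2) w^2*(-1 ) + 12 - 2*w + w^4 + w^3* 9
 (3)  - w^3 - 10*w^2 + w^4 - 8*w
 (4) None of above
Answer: 4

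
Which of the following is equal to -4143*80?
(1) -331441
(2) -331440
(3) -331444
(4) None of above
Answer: 2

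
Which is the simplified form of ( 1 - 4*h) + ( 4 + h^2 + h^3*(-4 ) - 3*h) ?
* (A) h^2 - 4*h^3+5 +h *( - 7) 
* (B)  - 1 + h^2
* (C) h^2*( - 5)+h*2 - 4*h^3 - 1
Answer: A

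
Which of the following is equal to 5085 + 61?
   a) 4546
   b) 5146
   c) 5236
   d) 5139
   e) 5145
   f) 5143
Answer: b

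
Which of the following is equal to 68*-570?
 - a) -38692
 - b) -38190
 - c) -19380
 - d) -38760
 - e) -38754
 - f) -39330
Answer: d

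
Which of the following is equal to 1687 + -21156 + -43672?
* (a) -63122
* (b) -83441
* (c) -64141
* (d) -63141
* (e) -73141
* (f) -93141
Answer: d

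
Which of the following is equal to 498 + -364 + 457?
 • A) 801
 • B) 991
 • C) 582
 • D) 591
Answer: D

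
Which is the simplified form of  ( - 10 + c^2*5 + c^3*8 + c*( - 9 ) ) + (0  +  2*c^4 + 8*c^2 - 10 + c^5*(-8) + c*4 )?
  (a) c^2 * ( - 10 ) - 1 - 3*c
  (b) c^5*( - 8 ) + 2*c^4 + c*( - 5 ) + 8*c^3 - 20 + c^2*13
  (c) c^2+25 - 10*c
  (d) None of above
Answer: b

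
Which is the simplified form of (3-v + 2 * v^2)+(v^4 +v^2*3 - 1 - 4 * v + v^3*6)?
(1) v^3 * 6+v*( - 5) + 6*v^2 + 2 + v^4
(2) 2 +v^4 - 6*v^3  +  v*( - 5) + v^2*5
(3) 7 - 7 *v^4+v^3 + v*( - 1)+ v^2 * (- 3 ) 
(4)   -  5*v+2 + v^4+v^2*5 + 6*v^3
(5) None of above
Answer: 4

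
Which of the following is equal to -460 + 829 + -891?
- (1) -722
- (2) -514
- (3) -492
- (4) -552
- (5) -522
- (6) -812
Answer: 5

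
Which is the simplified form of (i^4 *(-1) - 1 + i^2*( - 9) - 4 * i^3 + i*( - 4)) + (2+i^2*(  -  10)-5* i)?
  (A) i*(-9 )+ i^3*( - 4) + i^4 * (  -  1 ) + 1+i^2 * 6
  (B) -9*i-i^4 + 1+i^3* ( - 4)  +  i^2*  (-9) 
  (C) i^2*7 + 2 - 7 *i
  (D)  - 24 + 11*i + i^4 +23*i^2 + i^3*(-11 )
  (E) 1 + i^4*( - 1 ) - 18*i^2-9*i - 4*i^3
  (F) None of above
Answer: F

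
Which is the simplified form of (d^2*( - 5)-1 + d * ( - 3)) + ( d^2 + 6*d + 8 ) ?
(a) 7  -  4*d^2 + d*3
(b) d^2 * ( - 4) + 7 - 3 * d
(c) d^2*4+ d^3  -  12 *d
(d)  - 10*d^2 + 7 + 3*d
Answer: a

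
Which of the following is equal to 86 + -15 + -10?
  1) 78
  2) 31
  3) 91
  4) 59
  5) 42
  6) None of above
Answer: 6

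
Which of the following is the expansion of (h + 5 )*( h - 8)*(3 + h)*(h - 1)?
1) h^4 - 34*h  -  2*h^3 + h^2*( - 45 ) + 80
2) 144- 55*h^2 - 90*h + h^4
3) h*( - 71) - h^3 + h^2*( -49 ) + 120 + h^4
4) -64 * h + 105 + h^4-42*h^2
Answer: 3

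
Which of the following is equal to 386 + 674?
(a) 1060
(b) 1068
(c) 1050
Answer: a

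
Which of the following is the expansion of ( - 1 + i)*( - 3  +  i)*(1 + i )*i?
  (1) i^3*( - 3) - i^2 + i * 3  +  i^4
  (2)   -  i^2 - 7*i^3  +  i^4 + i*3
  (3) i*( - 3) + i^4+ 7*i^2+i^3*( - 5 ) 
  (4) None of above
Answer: 1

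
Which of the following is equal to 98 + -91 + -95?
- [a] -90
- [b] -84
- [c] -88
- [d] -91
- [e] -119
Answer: c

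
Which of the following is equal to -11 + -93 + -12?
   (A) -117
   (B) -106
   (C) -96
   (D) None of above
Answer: D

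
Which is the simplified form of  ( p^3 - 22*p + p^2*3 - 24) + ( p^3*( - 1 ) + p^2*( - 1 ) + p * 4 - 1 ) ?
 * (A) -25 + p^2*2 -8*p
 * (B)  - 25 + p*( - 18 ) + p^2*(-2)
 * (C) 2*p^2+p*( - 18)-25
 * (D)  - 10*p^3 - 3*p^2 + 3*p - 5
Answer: C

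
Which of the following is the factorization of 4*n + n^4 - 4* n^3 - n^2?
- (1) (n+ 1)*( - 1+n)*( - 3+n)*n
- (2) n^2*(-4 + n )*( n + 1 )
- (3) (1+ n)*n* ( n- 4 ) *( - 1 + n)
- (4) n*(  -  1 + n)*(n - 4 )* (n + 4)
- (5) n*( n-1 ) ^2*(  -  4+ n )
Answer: 3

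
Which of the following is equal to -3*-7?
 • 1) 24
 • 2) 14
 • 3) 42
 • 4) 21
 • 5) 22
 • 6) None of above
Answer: 4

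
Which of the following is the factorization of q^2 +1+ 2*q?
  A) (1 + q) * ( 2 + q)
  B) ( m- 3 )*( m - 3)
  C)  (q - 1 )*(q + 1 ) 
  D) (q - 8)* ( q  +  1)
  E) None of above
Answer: E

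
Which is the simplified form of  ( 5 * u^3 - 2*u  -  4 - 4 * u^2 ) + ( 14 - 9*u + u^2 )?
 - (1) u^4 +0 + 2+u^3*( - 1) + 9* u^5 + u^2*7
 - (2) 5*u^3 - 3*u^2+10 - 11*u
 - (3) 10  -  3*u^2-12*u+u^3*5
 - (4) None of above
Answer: 2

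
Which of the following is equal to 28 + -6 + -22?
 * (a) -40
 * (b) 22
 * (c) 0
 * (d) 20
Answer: c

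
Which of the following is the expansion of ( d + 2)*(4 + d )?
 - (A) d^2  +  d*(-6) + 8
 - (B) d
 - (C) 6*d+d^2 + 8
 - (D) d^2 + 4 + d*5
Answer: C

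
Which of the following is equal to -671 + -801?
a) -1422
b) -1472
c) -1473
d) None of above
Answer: b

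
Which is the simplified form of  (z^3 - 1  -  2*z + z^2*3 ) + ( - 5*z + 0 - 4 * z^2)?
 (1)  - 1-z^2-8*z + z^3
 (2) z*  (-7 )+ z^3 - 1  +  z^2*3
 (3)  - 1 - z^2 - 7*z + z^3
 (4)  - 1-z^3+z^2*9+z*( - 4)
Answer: 3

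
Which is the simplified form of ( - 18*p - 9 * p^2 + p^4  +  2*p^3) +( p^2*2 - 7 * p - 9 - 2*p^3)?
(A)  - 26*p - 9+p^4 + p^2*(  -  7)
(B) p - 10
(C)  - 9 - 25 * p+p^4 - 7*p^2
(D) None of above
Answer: C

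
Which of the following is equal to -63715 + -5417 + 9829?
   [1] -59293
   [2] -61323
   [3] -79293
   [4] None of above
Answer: 4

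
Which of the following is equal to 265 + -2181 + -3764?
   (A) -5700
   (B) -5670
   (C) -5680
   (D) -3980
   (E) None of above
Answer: C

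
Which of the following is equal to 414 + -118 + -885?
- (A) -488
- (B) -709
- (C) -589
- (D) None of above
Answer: C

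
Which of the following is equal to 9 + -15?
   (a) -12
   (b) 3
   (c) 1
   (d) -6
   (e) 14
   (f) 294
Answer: d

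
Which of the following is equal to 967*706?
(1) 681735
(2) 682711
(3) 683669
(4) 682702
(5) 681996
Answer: 4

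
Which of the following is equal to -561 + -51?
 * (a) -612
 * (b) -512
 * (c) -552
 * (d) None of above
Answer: a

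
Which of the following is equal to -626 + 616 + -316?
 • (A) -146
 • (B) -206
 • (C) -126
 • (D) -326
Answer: D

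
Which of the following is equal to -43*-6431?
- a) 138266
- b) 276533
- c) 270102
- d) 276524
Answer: b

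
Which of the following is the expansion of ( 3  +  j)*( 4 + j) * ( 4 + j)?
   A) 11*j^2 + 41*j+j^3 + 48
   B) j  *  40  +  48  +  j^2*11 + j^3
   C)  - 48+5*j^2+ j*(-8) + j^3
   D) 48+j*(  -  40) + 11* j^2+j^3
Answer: B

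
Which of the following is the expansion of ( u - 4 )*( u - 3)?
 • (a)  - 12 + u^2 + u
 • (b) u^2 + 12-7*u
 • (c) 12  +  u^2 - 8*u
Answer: b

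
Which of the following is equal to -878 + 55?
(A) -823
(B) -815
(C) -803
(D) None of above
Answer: A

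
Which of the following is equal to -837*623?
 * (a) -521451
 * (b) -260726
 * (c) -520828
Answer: a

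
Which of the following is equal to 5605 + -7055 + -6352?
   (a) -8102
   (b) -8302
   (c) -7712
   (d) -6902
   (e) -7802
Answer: e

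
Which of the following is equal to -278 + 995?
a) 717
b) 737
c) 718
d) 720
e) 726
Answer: a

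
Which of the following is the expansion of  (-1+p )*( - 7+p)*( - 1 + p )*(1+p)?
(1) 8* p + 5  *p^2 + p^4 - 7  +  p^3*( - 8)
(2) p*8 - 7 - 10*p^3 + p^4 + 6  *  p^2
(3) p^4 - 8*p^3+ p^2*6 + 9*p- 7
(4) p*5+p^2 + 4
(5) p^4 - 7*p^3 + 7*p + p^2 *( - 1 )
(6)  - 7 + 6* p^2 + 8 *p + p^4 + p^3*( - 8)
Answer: 6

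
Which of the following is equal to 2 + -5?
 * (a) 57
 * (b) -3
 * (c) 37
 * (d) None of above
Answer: b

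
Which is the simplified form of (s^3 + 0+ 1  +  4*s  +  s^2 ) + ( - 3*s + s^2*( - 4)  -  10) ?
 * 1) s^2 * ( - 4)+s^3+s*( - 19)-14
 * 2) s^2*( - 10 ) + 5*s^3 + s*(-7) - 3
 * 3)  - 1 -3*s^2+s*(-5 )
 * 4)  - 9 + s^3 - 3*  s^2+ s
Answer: 4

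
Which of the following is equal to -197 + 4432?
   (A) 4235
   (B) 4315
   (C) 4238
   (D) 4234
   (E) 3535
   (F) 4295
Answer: A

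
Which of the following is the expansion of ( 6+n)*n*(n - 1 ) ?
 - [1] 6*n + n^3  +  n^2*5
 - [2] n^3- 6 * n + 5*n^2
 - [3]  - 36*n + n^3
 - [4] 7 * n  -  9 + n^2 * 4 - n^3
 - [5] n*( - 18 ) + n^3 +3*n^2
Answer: 2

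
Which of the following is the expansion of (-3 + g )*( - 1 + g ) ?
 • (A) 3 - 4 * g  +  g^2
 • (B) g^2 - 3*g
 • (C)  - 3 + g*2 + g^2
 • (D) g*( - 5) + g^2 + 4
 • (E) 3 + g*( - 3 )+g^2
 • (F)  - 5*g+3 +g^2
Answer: A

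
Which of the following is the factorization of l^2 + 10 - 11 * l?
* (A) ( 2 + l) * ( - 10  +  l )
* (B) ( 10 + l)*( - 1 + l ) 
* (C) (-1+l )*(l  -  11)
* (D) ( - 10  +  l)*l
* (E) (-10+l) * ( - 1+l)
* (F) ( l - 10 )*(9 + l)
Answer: E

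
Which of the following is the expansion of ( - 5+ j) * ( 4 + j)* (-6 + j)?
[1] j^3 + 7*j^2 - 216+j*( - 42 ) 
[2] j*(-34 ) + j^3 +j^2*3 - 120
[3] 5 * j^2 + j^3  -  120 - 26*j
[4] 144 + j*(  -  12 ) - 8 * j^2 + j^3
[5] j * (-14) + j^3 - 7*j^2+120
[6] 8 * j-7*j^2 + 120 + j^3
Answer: 5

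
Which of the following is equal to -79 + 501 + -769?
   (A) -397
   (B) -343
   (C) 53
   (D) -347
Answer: D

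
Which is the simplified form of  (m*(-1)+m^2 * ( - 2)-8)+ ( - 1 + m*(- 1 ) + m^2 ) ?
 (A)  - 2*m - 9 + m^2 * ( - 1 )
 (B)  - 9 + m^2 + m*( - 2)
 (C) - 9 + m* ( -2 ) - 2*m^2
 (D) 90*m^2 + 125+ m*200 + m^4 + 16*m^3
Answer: A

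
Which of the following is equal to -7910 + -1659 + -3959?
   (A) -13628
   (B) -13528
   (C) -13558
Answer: B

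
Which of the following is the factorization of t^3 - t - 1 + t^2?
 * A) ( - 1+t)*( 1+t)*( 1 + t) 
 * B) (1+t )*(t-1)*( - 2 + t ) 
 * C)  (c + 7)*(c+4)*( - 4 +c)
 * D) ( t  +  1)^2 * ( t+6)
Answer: A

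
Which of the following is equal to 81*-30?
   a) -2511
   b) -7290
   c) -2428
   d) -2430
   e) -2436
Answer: d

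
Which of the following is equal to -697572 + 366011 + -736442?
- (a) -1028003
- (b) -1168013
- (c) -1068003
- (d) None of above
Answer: c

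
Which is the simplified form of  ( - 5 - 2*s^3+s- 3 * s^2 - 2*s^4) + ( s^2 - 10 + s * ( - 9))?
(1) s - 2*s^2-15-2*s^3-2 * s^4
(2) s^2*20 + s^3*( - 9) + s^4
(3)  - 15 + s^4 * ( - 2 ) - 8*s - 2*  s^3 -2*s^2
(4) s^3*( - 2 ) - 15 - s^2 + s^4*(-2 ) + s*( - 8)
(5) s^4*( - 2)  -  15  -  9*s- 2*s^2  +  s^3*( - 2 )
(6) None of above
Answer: 3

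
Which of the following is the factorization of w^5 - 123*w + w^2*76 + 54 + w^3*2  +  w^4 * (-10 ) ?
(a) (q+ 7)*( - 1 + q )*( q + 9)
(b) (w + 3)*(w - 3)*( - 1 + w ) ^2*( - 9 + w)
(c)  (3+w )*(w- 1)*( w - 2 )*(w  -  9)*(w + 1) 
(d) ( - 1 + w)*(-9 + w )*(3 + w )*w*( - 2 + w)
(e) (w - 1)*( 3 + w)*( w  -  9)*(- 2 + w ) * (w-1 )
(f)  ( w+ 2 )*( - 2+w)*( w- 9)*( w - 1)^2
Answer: e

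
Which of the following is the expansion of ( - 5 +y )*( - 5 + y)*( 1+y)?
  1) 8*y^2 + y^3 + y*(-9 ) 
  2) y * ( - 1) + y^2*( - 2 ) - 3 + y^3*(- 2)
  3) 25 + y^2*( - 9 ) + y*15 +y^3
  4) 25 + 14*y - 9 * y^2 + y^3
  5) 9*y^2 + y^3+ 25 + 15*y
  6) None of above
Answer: 3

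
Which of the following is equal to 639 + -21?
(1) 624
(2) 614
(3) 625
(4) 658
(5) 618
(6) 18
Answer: 5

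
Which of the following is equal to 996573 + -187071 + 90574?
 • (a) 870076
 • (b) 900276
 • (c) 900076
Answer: c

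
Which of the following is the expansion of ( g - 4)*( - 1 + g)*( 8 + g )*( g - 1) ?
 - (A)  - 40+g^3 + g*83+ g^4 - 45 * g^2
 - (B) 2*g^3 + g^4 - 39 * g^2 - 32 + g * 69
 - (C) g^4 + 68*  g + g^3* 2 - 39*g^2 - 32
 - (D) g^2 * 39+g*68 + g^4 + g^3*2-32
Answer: C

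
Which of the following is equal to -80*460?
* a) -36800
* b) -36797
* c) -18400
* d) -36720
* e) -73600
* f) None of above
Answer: a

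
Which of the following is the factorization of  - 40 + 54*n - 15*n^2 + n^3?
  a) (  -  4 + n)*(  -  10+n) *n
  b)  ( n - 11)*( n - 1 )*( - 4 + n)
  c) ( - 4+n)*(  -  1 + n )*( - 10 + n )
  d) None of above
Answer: c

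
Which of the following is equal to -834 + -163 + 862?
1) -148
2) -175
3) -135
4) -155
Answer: 3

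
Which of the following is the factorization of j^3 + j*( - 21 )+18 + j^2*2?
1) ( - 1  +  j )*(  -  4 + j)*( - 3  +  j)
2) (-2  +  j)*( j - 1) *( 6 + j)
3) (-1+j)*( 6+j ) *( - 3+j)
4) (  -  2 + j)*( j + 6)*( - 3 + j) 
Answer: 3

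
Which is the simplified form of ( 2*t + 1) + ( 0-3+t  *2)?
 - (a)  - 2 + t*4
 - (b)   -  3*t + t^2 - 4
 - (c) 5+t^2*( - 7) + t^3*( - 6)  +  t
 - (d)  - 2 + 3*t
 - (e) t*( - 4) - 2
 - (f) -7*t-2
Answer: a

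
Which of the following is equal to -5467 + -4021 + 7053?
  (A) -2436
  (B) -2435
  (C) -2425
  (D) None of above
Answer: B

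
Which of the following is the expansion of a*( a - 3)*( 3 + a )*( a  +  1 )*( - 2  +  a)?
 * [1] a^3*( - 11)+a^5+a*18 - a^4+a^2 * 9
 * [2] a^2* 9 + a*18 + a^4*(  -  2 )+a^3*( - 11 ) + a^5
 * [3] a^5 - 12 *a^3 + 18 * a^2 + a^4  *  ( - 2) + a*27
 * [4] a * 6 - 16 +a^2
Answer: 1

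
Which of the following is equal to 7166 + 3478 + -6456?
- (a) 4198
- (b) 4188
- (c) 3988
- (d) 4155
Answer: b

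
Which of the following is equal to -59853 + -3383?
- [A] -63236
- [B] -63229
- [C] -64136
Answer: A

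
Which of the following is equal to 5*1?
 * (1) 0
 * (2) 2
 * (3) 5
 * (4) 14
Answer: 3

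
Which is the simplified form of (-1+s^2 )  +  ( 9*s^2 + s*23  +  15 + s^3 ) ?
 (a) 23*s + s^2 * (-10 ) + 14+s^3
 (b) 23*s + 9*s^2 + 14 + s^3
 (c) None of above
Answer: c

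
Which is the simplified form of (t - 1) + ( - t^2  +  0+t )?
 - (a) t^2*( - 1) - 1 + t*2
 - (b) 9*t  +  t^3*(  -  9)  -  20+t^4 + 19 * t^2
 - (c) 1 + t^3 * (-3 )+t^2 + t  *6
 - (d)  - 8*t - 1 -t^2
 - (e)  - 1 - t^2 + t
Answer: a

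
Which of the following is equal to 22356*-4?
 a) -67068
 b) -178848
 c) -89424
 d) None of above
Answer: c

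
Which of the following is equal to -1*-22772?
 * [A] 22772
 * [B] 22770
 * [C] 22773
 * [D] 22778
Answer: A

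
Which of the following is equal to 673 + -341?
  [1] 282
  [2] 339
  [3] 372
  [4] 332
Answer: 4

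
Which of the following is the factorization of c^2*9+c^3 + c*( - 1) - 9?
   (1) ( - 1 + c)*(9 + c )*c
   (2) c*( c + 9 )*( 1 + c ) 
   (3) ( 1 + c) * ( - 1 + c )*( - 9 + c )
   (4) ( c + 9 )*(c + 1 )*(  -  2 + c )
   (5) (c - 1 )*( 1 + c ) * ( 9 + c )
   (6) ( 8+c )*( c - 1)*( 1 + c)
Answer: 5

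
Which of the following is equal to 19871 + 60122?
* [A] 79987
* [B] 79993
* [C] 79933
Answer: B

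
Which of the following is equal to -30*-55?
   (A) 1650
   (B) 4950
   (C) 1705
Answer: A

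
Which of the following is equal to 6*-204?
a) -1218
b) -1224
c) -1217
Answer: b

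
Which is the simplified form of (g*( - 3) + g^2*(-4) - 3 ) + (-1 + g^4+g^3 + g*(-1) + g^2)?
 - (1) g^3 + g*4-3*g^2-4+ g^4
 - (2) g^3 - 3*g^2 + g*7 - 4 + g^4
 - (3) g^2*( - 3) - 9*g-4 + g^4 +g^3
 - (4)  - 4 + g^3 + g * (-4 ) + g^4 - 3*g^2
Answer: 4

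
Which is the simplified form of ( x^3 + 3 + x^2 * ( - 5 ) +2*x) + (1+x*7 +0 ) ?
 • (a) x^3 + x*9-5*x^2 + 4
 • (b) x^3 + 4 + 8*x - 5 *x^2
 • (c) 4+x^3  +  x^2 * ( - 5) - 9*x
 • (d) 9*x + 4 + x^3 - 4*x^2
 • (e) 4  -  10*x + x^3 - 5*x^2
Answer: a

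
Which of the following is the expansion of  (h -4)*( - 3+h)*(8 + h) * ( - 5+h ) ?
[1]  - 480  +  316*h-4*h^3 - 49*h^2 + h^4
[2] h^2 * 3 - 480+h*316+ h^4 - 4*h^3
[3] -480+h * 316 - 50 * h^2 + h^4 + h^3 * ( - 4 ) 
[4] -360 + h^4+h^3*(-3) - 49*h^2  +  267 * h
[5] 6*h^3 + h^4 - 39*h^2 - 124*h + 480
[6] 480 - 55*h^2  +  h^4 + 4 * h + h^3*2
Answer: 1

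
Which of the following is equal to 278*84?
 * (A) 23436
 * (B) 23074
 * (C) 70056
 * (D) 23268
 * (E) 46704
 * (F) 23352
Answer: F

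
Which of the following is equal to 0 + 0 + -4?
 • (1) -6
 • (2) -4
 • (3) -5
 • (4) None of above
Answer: 2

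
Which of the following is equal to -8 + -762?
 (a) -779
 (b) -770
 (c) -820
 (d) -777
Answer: b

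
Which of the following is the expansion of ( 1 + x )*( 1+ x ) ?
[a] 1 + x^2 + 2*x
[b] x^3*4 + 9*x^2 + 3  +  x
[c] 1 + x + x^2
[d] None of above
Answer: a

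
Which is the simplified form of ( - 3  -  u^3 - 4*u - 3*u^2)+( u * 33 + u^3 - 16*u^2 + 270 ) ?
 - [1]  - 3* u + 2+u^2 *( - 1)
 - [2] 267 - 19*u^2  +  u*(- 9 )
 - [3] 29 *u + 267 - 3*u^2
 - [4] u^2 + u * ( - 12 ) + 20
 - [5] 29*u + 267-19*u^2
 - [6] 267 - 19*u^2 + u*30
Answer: 5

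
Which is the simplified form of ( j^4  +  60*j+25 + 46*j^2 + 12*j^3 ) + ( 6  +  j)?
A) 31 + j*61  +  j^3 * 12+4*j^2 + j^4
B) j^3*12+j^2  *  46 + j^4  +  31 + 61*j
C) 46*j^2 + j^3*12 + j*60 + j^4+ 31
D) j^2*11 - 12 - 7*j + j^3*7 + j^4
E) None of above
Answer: B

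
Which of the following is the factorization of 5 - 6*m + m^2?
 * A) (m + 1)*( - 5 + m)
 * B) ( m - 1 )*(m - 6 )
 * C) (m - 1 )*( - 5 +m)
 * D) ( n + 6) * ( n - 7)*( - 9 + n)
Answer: C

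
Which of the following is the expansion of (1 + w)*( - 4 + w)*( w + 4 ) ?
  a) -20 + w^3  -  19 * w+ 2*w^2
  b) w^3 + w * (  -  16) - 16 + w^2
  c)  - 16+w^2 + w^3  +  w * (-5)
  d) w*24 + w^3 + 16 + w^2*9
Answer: b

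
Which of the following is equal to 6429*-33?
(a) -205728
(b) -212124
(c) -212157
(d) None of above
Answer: c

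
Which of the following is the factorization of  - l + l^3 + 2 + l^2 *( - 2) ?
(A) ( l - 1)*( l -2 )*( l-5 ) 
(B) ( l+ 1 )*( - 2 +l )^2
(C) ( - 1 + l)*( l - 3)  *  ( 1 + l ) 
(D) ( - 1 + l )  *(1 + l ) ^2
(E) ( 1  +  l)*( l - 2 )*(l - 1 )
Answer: E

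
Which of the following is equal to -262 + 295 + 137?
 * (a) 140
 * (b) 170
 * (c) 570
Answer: b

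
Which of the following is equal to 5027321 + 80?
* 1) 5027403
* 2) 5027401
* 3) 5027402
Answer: 2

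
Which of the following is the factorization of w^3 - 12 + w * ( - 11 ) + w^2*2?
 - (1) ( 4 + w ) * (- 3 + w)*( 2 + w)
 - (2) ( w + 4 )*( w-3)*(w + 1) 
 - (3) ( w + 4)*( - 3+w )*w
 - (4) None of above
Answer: 2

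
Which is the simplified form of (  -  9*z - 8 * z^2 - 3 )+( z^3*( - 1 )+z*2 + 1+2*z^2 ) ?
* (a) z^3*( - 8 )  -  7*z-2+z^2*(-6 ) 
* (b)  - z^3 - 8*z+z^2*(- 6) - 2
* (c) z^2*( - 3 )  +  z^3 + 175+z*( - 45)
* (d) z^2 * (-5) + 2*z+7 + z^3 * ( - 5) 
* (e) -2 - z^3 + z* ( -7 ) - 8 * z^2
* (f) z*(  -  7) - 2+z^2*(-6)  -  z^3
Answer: f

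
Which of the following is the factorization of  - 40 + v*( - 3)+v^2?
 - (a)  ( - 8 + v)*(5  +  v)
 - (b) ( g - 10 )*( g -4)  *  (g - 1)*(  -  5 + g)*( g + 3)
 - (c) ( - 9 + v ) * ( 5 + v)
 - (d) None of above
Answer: a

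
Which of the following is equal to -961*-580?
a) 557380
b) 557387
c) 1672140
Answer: a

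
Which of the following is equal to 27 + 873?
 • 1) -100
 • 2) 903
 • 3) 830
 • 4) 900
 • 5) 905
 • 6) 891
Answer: 4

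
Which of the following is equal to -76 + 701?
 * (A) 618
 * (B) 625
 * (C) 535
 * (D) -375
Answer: B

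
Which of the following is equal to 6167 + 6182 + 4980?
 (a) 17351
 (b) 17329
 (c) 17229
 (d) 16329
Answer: b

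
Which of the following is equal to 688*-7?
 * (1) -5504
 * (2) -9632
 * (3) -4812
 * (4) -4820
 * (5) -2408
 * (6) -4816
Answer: 6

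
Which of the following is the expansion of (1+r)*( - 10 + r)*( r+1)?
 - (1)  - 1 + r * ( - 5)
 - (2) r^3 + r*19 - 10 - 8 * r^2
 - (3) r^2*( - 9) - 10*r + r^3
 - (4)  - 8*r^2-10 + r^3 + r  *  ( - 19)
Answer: 4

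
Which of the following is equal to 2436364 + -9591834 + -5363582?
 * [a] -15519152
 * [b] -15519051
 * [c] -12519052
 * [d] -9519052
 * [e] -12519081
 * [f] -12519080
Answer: c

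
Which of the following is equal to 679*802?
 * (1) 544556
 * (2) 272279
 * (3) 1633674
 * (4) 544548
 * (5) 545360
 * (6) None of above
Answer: 6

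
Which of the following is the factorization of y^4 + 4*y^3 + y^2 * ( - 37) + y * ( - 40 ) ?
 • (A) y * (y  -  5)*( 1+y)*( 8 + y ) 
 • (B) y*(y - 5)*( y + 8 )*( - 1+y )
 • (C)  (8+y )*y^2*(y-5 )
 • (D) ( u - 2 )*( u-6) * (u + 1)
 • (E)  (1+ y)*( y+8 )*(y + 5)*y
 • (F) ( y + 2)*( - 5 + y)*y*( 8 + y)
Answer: A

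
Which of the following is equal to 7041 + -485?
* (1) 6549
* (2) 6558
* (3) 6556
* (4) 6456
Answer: 3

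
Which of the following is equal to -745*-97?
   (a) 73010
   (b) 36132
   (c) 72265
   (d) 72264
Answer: c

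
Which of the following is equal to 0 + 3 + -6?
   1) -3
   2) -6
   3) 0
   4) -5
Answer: 1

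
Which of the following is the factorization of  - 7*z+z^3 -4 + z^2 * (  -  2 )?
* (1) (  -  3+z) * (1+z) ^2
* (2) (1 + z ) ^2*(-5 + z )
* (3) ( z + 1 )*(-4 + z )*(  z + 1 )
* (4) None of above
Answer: 3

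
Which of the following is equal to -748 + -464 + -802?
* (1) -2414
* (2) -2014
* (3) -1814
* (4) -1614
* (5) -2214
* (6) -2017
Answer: 2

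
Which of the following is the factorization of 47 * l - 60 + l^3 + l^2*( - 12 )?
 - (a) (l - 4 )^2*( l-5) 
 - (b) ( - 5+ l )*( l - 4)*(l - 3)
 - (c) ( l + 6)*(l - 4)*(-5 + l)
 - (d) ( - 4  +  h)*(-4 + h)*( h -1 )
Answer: b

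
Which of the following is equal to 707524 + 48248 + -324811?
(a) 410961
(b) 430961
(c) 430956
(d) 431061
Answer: b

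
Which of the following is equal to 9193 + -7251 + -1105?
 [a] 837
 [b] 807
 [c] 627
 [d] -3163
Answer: a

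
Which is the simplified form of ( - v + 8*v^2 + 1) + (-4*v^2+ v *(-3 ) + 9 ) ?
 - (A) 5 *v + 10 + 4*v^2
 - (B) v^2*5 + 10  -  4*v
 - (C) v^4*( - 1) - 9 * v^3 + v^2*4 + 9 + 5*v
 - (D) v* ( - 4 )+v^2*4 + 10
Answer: D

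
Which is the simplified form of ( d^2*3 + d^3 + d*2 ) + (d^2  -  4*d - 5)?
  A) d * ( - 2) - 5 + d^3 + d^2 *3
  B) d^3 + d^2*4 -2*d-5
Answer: B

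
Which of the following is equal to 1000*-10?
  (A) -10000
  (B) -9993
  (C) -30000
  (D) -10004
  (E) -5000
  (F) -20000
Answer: A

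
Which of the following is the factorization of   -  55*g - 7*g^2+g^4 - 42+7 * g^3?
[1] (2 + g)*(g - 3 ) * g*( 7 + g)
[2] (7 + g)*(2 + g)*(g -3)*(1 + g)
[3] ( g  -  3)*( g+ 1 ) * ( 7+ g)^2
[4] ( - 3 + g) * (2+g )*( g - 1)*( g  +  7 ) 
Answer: 2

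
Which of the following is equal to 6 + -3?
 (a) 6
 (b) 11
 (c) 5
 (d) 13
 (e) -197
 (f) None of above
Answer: f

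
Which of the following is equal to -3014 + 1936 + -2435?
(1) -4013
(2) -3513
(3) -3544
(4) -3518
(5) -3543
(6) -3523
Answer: 2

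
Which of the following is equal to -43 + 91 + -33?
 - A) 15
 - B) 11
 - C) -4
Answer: A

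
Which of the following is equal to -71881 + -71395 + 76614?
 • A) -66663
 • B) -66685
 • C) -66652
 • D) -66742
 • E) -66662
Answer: E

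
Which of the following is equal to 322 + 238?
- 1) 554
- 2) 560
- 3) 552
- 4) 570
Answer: 2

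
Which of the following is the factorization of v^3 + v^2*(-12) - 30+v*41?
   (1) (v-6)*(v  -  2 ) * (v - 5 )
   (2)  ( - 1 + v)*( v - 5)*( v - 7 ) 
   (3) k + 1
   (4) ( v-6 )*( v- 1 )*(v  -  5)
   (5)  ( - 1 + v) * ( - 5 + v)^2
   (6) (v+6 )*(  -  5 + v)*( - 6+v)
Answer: 4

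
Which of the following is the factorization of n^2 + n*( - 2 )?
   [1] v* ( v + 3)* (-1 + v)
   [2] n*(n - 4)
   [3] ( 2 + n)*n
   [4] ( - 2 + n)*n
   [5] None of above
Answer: 4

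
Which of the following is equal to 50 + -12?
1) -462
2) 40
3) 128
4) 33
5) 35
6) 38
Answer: 6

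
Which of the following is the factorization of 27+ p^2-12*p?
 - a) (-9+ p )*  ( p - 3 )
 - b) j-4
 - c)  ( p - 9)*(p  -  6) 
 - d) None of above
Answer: a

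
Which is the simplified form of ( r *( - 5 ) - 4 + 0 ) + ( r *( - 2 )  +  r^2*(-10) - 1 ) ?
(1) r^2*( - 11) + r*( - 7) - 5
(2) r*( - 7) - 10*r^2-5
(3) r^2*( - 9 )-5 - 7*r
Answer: 2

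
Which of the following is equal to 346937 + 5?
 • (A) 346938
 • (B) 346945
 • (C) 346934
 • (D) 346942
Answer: D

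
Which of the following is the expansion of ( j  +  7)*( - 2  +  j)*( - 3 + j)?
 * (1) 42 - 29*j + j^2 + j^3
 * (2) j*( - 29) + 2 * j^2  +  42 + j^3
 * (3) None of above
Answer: 2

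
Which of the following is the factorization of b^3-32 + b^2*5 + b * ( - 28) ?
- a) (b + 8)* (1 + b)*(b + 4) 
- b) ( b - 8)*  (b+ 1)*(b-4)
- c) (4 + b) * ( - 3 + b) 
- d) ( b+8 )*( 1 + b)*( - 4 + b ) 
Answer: d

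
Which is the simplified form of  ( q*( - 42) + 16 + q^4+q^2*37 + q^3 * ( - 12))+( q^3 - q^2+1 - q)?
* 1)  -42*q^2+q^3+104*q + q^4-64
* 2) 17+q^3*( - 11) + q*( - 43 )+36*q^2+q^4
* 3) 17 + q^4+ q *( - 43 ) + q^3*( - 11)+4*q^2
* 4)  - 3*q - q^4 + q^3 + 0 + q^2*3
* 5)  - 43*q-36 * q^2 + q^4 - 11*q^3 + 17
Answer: 2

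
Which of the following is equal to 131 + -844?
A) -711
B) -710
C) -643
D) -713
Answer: D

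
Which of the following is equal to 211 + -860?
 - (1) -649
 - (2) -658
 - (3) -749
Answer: 1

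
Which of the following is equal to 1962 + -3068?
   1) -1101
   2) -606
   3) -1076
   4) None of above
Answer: 4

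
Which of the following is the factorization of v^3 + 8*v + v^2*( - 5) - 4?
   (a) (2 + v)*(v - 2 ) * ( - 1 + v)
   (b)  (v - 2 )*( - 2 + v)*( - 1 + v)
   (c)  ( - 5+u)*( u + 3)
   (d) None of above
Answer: b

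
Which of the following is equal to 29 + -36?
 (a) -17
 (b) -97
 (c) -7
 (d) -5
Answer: c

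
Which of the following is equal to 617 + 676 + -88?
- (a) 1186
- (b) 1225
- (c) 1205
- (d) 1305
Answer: c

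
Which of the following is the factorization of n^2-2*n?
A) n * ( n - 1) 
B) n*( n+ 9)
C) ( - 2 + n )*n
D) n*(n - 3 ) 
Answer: C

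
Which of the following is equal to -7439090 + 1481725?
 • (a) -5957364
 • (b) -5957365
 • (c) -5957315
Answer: b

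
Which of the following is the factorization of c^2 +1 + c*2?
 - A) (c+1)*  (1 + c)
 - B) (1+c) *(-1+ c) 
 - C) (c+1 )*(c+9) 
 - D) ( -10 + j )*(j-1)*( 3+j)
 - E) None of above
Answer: A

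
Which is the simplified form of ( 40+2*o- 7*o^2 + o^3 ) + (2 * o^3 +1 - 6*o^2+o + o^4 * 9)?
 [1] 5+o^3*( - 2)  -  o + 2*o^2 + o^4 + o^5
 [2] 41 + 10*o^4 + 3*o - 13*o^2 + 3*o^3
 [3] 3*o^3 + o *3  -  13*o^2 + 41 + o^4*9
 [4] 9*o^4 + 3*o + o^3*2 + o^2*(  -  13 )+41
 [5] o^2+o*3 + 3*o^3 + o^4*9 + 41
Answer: 3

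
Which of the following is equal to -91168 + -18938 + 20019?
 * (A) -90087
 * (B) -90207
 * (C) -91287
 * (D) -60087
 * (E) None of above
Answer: A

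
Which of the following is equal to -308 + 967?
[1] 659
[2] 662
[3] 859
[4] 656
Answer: 1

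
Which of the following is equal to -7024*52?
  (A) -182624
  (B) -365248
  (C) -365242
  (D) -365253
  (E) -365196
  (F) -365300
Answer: B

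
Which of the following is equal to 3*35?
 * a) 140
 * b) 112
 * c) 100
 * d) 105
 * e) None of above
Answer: d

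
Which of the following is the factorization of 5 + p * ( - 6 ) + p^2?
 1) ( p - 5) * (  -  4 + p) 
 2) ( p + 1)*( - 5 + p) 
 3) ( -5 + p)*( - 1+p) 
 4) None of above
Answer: 3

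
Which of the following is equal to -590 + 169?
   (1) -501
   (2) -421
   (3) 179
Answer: 2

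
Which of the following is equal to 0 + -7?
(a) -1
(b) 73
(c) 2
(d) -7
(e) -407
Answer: d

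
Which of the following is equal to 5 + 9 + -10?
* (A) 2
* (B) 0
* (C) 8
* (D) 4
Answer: D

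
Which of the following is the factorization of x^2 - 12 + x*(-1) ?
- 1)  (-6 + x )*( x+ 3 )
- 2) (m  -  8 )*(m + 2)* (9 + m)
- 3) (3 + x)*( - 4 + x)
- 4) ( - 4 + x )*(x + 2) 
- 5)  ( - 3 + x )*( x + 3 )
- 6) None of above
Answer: 3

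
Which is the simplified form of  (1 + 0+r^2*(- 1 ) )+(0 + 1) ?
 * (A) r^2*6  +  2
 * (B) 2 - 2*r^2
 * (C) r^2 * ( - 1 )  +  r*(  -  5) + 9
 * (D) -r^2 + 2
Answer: D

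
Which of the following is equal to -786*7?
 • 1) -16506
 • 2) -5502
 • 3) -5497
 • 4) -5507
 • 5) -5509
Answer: 2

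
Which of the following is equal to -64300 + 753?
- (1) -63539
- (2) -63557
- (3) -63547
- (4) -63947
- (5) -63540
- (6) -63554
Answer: 3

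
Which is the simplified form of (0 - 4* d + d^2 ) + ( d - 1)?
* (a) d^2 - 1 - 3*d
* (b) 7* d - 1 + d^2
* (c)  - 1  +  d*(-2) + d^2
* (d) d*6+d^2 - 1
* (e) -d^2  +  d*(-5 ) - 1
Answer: a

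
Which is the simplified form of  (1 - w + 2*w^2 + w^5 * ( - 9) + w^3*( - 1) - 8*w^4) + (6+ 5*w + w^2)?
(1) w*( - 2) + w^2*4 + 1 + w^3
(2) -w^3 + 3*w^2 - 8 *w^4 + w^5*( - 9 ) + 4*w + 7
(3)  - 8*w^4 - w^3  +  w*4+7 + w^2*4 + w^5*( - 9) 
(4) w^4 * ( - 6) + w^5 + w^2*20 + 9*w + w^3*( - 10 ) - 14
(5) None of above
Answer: 2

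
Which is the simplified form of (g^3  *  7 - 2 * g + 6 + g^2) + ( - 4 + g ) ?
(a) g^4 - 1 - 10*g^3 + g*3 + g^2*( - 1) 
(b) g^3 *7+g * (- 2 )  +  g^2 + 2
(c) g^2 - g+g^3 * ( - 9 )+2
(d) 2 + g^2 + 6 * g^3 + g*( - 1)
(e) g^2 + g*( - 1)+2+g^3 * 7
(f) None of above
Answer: e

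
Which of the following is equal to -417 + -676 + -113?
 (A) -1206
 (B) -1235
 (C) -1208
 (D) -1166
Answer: A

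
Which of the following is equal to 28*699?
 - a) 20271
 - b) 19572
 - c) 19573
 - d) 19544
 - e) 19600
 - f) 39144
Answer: b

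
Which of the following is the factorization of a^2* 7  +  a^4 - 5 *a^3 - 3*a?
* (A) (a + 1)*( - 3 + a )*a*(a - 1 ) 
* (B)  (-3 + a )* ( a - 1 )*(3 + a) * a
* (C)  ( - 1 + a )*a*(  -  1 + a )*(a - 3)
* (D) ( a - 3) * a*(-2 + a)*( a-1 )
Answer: C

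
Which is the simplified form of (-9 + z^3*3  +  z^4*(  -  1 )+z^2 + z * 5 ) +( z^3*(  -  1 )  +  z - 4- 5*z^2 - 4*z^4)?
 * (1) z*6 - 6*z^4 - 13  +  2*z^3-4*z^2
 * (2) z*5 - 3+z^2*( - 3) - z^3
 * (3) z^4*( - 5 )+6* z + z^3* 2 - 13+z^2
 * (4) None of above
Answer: 4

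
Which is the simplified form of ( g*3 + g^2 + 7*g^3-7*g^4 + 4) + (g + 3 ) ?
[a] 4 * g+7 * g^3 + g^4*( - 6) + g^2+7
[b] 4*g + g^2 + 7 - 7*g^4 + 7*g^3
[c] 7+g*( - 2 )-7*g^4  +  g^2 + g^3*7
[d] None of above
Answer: b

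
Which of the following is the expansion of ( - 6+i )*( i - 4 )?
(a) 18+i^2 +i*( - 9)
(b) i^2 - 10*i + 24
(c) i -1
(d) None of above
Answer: b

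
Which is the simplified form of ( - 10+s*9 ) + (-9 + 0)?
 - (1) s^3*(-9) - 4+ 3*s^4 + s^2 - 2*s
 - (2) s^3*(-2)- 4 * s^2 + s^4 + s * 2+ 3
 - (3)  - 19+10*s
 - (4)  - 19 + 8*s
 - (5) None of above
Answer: 5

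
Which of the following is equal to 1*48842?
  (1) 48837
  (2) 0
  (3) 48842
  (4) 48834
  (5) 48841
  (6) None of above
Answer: 3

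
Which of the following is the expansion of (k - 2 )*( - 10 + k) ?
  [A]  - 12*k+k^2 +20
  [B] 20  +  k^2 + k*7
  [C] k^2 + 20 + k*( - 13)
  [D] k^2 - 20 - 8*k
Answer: A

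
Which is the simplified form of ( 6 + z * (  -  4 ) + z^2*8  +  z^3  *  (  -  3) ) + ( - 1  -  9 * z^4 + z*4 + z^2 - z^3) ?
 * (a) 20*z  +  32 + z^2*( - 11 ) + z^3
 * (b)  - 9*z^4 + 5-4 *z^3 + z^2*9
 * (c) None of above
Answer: b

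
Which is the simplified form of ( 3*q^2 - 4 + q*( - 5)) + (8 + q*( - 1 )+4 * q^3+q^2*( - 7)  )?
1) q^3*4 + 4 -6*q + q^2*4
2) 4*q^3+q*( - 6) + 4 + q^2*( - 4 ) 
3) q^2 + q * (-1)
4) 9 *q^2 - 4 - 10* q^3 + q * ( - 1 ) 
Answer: 2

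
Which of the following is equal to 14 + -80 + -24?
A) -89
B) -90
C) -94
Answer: B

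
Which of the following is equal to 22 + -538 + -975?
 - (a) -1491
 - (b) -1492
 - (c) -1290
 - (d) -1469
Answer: a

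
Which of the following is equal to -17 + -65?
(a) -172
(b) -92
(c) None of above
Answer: c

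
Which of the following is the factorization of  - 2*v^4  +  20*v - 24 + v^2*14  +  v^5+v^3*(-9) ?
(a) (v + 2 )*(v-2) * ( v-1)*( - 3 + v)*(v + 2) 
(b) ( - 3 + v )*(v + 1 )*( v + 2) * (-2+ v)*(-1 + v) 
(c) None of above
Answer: a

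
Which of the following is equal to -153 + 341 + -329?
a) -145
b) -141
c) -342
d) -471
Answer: b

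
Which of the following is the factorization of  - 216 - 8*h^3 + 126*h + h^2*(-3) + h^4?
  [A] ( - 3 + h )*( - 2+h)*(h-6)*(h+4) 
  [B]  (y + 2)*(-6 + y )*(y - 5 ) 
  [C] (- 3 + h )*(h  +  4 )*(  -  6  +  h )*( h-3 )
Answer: C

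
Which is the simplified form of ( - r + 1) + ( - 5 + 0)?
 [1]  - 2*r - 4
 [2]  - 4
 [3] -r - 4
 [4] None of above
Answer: 3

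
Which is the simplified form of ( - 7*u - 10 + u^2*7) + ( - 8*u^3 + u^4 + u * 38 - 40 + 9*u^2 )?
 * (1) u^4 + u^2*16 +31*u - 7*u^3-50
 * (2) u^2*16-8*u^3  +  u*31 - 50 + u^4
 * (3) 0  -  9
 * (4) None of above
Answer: 2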